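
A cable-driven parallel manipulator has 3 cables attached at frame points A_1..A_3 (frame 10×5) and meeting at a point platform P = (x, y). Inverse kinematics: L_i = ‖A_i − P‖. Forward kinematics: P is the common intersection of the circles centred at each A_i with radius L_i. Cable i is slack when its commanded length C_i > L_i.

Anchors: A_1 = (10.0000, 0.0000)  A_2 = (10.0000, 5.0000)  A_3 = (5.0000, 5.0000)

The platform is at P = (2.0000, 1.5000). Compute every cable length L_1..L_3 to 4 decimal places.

cable 1: Δx=8.0000, Δy=-1.5000; L_1 = √(Δx²+Δy²) = 8.1394
cable 2: Δx=8.0000, Δy=3.5000; L_2 = √(Δx²+Δy²) = 8.7321
cable 3: Δx=3.0000, Δy=3.5000; L_3 = √(Δx²+Δy²) = 4.6098

(8.1394, 8.7321, 4.6098)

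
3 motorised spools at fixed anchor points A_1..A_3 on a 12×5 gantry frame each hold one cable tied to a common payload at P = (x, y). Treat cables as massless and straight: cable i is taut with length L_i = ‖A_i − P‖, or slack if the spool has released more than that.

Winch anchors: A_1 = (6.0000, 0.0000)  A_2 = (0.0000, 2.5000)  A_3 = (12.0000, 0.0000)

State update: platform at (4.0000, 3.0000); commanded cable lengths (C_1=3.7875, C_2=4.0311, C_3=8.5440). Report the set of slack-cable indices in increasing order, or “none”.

1

cable 1: √((2.0000)²+(-3.0000)²)=3.6056, C_1=3.7875: slack
cable 2: √((-4.0000)²+(-0.5000)²)=4.0311, C_2=4.0311: taut
cable 3: √((8.0000)²+(-3.0000)²)=8.5440, C_3=8.5440: taut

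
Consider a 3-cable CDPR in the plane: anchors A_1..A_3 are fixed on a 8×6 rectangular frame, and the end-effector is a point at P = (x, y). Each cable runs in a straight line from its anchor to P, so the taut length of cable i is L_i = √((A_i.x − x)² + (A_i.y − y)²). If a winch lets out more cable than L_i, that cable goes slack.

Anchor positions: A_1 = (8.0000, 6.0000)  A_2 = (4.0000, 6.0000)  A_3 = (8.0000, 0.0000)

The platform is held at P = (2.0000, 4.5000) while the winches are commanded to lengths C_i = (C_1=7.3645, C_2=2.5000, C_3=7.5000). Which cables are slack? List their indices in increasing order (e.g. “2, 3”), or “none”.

1

i=1: geometric 6.1847 vs commanded 7.3645 ⇒ slack
i=2: geometric 2.5000 vs commanded 2.5000 ⇒ taut
i=3: geometric 7.5000 vs commanded 7.5000 ⇒ taut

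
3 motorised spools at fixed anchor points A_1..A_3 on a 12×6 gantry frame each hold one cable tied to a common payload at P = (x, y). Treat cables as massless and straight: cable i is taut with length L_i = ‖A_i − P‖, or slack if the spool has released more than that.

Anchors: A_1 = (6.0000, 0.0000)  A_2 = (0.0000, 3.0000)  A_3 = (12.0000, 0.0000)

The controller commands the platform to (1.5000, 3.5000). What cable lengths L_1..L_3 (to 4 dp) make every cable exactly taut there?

(5.7009, 1.5811, 11.0680)

cable 1: Δx=4.5000, Δy=-3.5000; L_1 = √(Δx²+Δy²) = 5.7009
cable 2: Δx=-1.5000, Δy=-0.5000; L_2 = √(Δx²+Δy²) = 1.5811
cable 3: Δx=10.5000, Δy=-3.5000; L_3 = √(Δx²+Δy²) = 11.0680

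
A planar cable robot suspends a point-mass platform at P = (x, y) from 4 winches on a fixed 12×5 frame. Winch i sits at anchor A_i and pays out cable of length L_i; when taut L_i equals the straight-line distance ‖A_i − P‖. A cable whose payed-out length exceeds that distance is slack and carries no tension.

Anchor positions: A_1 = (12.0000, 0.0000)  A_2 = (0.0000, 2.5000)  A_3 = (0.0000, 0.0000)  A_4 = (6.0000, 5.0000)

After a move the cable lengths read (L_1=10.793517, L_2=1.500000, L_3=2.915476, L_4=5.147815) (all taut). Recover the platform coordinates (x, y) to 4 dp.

(1.5000, 2.5000)

expand ‖A_i−P‖²=L_i² and subtract eq 1 (q_i ≔ ‖A_i‖²−L_i²)
q_1 = 144.0000+0.0000−116.5000 = 27.5000
eq1−eq2 → [24.0000  -5.0000]·P = 23.5000
eq1−eq3 → [24.0000  0.0000]·P = 36.0000
eq1−eq4 → [12.0000  -10.0000]·P = -7.0000
2×2 solve → P = (1.5000, 2.5000)
check cable 4: ‖A_4−P‖² = 26.5000 ≈ L_4² = 26.5000 ✓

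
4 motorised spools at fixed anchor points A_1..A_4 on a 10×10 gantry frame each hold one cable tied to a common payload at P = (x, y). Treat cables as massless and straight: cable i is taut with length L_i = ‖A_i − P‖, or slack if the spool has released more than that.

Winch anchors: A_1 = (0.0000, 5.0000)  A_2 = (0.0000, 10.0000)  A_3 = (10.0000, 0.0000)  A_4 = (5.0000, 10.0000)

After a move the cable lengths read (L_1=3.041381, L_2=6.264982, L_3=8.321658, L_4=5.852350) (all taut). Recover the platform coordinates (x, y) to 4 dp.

each cable: (A_i−P)·(A_i−P) = L_i²; let q_i = ‖A_i‖²−L_i²
q_1 = 0.0000+25.0000−9.2500 = 15.7500
row 1: 0.0000x − 10.0000y = -45.0000  (q_2=60.7500)
row 2: -20.0000x + 10.0000y = -15.0000  (q_3=30.7500)
row 3: -10.0000x − 10.0000y = -75.0000  (q_4=90.7500)
Cramer on rows 1–2 → x = 3.0000, y = 4.5000
check cable 4: ‖A_4−P‖² = 34.2500 ≈ L_4² = 34.2500 ✓

(3.0000, 4.5000)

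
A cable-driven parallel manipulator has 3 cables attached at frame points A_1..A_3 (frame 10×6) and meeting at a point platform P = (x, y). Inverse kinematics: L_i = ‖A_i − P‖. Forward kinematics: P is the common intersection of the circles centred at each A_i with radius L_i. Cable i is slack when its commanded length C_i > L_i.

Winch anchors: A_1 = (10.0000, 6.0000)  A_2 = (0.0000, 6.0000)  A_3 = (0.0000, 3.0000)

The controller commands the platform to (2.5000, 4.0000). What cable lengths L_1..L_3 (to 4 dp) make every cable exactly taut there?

(7.7621, 3.2016, 2.6926)

L_1 = √((10.0000−2.5000)² + (6.0000−4.0000)²) = 7.7621
L_2 = √((0.0000−2.5000)² + (6.0000−4.0000)²) = 3.2016
L_3 = √((0.0000−2.5000)² + (3.0000−4.0000)²) = 2.6926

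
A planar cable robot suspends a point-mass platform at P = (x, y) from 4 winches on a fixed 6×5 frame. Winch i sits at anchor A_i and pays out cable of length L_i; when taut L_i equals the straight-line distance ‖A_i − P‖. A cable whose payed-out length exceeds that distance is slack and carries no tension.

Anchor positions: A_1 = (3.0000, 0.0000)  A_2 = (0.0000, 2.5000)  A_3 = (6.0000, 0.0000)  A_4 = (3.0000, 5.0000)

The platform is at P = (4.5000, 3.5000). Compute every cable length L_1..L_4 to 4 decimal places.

(3.8079, 4.6098, 3.8079, 2.1213)

L_1 = √((3.0000−4.5000)² + (0.0000−3.5000)²) = 3.8079
L_2 = √((0.0000−4.5000)² + (2.5000−3.5000)²) = 4.6098
L_3 = √((6.0000−4.5000)² + (0.0000−3.5000)²) = 3.8079
L_4 = √((3.0000−4.5000)² + (5.0000−3.5000)²) = 2.1213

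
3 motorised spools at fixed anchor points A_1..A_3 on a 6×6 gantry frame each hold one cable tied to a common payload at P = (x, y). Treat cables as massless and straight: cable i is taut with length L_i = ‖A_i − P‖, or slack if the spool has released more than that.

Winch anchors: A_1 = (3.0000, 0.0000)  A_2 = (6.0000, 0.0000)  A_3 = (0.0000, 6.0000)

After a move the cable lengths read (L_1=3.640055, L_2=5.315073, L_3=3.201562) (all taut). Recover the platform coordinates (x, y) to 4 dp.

expand ‖A_i−P‖²=L_i² and subtract eq 1 (k_i ≔ ‖A_i‖²−L_i²)
k_1 = 9.0000+0.0000−13.2500 = -4.2500
eq1−eq2 → [-6.0000  0.0000]·P = -12.0000
eq1−eq3 → [6.0000  -12.0000]·P = -30.0000
2×2 solve → P = (2.0000, 3.5000)

(2.0000, 3.5000)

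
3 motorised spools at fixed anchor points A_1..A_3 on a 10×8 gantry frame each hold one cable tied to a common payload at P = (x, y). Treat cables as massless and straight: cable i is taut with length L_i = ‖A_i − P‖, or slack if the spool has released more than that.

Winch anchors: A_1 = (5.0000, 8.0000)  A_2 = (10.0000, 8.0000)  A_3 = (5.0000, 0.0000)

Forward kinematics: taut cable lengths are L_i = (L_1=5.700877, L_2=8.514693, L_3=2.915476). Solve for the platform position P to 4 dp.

(3.5000, 2.5000)

expand ‖A_i−P‖²=L_i² and subtract eq 1 (q_i ≔ ‖A_i‖²−L_i²)
q_1 = 25.0000+64.0000−32.5000 = 56.5000
eq1−eq2 → [-10.0000  0.0000]·P = -35.0000
eq1−eq3 → [0.0000  16.0000]·P = 40.0000
2×2 solve → P = (3.5000, 2.5000)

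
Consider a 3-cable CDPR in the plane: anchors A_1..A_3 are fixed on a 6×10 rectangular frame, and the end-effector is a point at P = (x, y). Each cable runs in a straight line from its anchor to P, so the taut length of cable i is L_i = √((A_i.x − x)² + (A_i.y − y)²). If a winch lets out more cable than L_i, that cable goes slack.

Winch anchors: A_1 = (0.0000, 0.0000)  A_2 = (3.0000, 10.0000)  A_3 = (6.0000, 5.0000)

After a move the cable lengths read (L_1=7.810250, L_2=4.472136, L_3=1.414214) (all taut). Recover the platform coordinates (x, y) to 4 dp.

each cable: (A_i−P)·(A_i−P) = L_i²; let q_i = ‖A_i‖²−L_i²
q_1 = 0.0000+0.0000−61.0000 = -61.0000
row 1: -6.0000x − 20.0000y = -150.0000  (q_2=89.0000)
row 2: -12.0000x − 10.0000y = -120.0000  (q_3=59.0000)
Cramer on rows 1–2 → x = 5.0000, y = 6.0000

(5.0000, 6.0000)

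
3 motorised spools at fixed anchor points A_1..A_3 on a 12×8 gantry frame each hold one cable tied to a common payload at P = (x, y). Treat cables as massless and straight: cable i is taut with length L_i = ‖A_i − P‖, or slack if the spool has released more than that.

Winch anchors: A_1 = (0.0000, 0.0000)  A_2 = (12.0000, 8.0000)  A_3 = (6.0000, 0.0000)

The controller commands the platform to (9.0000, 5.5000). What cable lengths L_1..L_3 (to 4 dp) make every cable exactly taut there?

L_1: Δ = A_1−P = (-9.0000, -5.5000) → ‖Δ‖ = √111.2500 = 10.5475
L_2: Δ = A_2−P = (3.0000, 2.5000) → ‖Δ‖ = √15.2500 = 3.9051
L_3: Δ = A_3−P = (-3.0000, -5.5000) → ‖Δ‖ = √39.2500 = 6.2650

(10.5475, 3.9051, 6.2650)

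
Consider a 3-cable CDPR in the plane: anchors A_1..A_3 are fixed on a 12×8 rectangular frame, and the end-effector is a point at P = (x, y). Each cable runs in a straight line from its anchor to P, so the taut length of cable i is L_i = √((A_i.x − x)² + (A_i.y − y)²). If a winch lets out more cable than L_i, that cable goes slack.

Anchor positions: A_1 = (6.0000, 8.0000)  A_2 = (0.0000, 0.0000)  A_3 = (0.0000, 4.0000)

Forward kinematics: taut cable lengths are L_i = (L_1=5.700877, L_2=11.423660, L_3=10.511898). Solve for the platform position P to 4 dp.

each cable: (A_i−P)·(A_i−P) = L_i²; let c_i = ‖A_i‖²−L_i²
c_1 = 36.0000+64.0000−32.5000 = 67.5000
row 1: 12.0000x + 16.0000y = 198.0000  (c_2=-130.5000)
row 2: 12.0000x + 8.0000y = 162.0000  (c_3=-94.5000)
Cramer on rows 1–2 → x = 10.5000, y = 4.5000

(10.5000, 4.5000)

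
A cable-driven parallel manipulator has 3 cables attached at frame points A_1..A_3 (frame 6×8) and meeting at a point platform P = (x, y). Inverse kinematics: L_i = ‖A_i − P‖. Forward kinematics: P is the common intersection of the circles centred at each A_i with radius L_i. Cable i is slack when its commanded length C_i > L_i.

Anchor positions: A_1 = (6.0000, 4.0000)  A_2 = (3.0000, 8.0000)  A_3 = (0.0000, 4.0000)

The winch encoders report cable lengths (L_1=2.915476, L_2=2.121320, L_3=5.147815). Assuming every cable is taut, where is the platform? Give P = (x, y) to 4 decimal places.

(4.5000, 6.5000)

each cable: (A_i−P)·(A_i−P) = L_i²; let c_i = ‖A_i‖²−L_i²
c_1 = 36.0000+16.0000−8.5000 = 43.5000
row 1: 6.0000x − 8.0000y = -25.0000  (c_2=68.5000)
row 2: 12.0000x + 0.0000y = 54.0000  (c_3=-10.5000)
Cramer on rows 1–2 → x = 4.5000, y = 6.5000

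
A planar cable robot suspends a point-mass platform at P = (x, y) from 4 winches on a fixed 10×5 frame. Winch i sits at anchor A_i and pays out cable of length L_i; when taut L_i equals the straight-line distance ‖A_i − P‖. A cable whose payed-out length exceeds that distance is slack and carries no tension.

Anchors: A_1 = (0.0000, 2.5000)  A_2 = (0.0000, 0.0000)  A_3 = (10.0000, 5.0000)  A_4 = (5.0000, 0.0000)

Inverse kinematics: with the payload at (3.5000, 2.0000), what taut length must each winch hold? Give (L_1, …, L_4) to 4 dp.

L_1: Δ = A_1−P = (-3.5000, 0.5000) → ‖Δ‖ = √12.5000 = 3.5355
L_2: Δ = A_2−P = (-3.5000, -2.0000) → ‖Δ‖ = √16.2500 = 4.0311
L_3: Δ = A_3−P = (6.5000, 3.0000) → ‖Δ‖ = √51.2500 = 7.1589
L_4: Δ = A_4−P = (1.5000, -2.0000) → ‖Δ‖ = √6.2500 = 2.5000

(3.5355, 4.0311, 7.1589, 2.5000)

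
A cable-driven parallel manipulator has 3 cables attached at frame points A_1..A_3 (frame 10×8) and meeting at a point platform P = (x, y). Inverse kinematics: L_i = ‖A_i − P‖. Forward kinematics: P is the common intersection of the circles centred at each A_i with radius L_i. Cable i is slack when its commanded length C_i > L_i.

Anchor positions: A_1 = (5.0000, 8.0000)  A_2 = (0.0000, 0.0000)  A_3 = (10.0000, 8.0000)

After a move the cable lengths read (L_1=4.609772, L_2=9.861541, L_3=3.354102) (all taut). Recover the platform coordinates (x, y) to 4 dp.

(8.5000, 5.0000)

each cable: (A_i−P)·(A_i−P) = L_i²; let c_i = ‖A_i‖²−L_i²
c_1 = 25.0000+64.0000−21.2500 = 67.7500
row 1: 10.0000x + 16.0000y = 165.0000  (c_2=-97.2500)
row 2: -10.0000x + 0.0000y = -85.0000  (c_3=152.7500)
Cramer on rows 1–2 → x = 8.5000, y = 5.0000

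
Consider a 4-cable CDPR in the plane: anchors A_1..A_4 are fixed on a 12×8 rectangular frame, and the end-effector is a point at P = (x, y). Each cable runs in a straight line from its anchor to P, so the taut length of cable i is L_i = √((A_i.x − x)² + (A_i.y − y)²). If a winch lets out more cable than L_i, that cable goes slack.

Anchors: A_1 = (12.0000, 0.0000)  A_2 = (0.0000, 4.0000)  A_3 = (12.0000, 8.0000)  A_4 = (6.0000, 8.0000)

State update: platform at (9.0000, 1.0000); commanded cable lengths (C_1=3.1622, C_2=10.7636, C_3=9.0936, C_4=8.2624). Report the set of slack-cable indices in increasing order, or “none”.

2, 3, 4

i=1: geometric 3.1623 vs commanded 3.1622 ⇒ taut
i=2: geometric 9.4868 vs commanded 10.7636 ⇒ slack
i=3: geometric 7.6158 vs commanded 9.0936 ⇒ slack
i=4: geometric 7.6158 vs commanded 8.2624 ⇒ slack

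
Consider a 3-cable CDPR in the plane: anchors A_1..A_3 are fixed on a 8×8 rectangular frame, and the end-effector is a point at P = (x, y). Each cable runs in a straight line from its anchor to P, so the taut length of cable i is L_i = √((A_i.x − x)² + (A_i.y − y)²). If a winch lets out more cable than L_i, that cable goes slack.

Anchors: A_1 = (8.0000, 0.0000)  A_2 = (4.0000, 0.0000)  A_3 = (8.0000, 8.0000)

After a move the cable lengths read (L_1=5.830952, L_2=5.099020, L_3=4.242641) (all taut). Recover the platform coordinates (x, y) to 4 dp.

each cable: (A_i−P)·(A_i−P) = L_i²; let c_i = ‖A_i‖²−L_i²
c_1 = 64.0000+0.0000−34.0000 = 30.0000
row 1: 8.0000x + 0.0000y = 40.0000  (c_2=-10.0000)
row 2: 0.0000x − 16.0000y = -80.0000  (c_3=110.0000)
Cramer on rows 1–2 → x = 5.0000, y = 5.0000

(5.0000, 5.0000)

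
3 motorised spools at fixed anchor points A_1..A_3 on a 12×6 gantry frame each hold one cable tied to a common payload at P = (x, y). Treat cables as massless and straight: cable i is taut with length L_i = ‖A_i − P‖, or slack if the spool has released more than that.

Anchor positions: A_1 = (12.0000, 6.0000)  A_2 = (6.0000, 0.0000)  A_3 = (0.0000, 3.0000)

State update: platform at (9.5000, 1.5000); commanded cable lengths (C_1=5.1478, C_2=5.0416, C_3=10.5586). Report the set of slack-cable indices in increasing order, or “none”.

2, 3

i=1: geometric 5.1478 vs commanded 5.1478 ⇒ taut
i=2: geometric 3.8079 vs commanded 5.0416 ⇒ slack
i=3: geometric 9.6177 vs commanded 10.5586 ⇒ slack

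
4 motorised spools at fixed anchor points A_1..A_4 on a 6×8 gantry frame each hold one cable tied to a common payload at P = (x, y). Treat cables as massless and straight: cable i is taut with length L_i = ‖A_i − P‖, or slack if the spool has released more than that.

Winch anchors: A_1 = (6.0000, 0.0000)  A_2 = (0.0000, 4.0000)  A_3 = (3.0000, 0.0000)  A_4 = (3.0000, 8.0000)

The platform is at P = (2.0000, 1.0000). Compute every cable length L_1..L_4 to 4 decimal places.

L_1: Δ = A_1−P = (4.0000, -1.0000) → ‖Δ‖ = √17.0000 = 4.1231
L_2: Δ = A_2−P = (-2.0000, 3.0000) → ‖Δ‖ = √13.0000 = 3.6056
L_3: Δ = A_3−P = (1.0000, -1.0000) → ‖Δ‖ = √2.0000 = 1.4142
L_4: Δ = A_4−P = (1.0000, 7.0000) → ‖Δ‖ = √50.0000 = 7.0711

(4.1231, 3.6056, 1.4142, 7.0711)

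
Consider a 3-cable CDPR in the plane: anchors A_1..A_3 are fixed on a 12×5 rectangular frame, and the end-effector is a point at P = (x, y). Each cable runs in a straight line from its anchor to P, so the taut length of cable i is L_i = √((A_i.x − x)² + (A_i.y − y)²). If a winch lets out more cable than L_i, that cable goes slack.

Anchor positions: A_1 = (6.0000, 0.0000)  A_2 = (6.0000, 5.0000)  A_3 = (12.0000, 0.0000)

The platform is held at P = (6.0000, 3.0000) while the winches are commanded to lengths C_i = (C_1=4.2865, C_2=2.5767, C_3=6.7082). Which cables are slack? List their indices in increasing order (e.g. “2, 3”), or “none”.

cable 1: √((0.0000)²+(-3.0000)²)=3.0000, C_1=4.2865: slack
cable 2: √((0.0000)²+(2.0000)²)=2.0000, C_2=2.5767: slack
cable 3: √((6.0000)²+(-3.0000)²)=6.7082, C_3=6.7082: taut

1, 2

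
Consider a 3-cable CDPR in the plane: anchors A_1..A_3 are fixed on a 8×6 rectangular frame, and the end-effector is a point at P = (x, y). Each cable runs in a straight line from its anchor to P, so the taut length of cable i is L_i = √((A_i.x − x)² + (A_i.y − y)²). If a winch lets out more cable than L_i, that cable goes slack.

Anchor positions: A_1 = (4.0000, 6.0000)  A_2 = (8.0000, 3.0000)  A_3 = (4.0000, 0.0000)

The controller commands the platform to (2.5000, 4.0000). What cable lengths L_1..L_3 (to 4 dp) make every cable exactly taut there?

(2.5000, 5.5902, 4.2720)

cable 1: Δx=1.5000, Δy=2.0000; L_1 = √(Δx²+Δy²) = 2.5000
cable 2: Δx=5.5000, Δy=-1.0000; L_2 = √(Δx²+Δy²) = 5.5902
cable 3: Δx=1.5000, Δy=-4.0000; L_3 = √(Δx²+Δy²) = 4.2720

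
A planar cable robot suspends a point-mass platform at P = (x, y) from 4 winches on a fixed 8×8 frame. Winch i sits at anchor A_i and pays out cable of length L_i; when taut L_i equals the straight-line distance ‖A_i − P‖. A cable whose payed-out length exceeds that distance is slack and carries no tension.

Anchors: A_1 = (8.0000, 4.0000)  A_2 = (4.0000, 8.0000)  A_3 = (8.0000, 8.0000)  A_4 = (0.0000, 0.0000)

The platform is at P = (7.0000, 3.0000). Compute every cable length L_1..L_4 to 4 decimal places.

(1.4142, 5.8310, 5.0990, 7.6158)

cable 1: Δx=1.0000, Δy=1.0000; L_1 = √(Δx²+Δy²) = 1.4142
cable 2: Δx=-3.0000, Δy=5.0000; L_2 = √(Δx²+Δy²) = 5.8310
cable 3: Δx=1.0000, Δy=5.0000; L_3 = √(Δx²+Δy²) = 5.0990
cable 4: Δx=-7.0000, Δy=-3.0000; L_4 = √(Δx²+Δy²) = 7.6158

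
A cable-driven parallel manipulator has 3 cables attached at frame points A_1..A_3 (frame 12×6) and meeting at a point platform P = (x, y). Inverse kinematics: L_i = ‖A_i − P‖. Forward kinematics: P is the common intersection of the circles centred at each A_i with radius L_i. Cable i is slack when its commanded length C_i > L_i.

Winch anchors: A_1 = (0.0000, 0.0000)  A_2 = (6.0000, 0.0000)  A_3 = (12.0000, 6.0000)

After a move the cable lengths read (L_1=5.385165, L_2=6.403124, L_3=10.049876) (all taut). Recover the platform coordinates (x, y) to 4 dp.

(2.0000, 5.0000)

each cable: (A_i−P)·(A_i−P) = L_i²; let c_i = ‖A_i‖²−L_i²
c_1 = 0.0000+0.0000−29.0000 = -29.0000
row 1: -12.0000x + 0.0000y = -24.0000  (c_2=-5.0000)
row 2: -24.0000x − 12.0000y = -108.0000  (c_3=79.0000)
Cramer on rows 1–2 → x = 2.0000, y = 5.0000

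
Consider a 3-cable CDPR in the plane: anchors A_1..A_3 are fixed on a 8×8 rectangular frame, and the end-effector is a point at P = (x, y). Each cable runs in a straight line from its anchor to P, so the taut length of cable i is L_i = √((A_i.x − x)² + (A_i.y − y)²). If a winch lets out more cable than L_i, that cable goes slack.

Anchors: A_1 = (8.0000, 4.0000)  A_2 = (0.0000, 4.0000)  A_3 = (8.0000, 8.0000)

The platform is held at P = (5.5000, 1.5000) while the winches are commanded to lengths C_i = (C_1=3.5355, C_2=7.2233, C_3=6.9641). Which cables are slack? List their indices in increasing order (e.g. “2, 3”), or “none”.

i=1: geometric 3.5355 vs commanded 3.5355 ⇒ taut
i=2: geometric 6.0415 vs commanded 7.2233 ⇒ slack
i=3: geometric 6.9642 vs commanded 6.9641 ⇒ taut

2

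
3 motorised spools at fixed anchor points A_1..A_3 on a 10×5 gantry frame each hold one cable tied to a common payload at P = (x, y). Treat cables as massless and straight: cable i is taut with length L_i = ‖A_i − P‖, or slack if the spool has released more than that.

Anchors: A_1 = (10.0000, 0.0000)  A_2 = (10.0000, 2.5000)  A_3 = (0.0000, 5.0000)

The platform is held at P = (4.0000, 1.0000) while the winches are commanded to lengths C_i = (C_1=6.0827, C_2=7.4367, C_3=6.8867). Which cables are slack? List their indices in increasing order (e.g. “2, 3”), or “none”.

2, 3

cable 1: √((6.0000)²+(-1.0000)²)=6.0828, C_1=6.0827: taut
cable 2: √((6.0000)²+(1.5000)²)=6.1847, C_2=7.4367: slack
cable 3: √((-4.0000)²+(4.0000)²)=5.6569, C_3=6.8867: slack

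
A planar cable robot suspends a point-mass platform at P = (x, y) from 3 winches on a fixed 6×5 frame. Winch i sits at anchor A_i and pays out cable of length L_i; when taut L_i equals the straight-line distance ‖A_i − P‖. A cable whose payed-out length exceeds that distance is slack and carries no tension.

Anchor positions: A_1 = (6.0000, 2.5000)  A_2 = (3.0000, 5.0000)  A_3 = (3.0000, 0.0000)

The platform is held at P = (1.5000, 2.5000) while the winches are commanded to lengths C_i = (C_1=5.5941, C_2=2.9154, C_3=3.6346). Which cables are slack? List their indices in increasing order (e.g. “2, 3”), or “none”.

1, 3

cable 1: L_1 = ‖A_1−P‖ = 4.5000;  C_1 = 5.5941 → slack
cable 2: L_2 = ‖A_2−P‖ = 2.9155;  C_2 = 2.9154 → taut
cable 3: L_3 = ‖A_3−P‖ = 2.9155;  C_3 = 3.6346 → slack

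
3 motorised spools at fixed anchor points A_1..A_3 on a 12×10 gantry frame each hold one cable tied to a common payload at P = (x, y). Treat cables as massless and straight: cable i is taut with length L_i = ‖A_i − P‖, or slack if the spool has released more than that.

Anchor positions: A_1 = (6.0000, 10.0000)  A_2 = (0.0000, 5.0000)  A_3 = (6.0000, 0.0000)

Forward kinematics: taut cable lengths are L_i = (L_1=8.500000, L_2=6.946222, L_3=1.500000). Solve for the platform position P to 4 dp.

circle eqns → linear via eq_j − eq_1; set k_j = A_j·A_j − L_j²
k_1 = 36.0000+100.0000−72.2500 = 63.7500
12.0000·x + 10.0000·y = k_1−k_2 = 87.0000
0.0000·x + 20.0000·y = k_1−k_3 = 30.0000
solve first two rows → x=6.0000, y=1.5000

(6.0000, 1.5000)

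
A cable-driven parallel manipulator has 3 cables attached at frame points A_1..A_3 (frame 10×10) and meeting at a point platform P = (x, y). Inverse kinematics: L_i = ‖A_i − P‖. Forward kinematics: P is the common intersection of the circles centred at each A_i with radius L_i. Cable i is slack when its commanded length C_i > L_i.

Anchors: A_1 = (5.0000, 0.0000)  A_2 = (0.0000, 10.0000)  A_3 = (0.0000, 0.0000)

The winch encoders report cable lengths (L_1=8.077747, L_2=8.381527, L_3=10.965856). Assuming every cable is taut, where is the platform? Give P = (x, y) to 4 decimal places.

(8.0000, 7.5000)

circle eqns → linear via eq_j − eq_1; set k_j = A_j·A_j − L_j²
k_1 = 25.0000+0.0000−65.2500 = -40.2500
10.0000·x − 20.0000·y = k_1−k_2 = -70.0000
10.0000·x + 0.0000·y = k_1−k_3 = 80.0000
solve first two rows → x=8.0000, y=7.5000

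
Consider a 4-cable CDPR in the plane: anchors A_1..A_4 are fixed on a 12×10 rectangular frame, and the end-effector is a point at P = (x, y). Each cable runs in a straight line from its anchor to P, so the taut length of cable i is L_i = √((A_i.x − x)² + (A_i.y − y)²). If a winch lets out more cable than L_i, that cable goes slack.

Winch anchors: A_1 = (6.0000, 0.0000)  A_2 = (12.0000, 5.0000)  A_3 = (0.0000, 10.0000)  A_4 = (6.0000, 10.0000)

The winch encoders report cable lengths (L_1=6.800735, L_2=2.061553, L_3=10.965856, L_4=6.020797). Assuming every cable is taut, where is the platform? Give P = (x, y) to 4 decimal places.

(10.0000, 5.5000)

each cable: (A_i−P)·(A_i−P) = L_i²; let c_i = ‖A_i‖²−L_i²
c_1 = 36.0000+0.0000−46.2500 = -10.2500
row 1: -12.0000x − 10.0000y = -175.0000  (c_2=164.7500)
row 2: 12.0000x − 20.0000y = 10.0000  (c_3=-20.2500)
row 3: 0.0000x − 20.0000y = -110.0000  (c_4=99.7500)
Cramer on rows 1–2 → x = 10.0000, y = 5.5000
check cable 4: ‖A_4−P‖² = 36.2500 ≈ L_4² = 36.2500 ✓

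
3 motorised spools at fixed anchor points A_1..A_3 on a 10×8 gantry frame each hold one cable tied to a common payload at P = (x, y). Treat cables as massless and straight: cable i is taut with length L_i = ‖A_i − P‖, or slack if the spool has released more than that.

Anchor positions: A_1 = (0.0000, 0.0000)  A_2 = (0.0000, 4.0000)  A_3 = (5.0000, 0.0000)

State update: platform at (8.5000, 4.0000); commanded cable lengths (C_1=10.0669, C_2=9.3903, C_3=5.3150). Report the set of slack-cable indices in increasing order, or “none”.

cable 1: √((-8.5000)²+(-4.0000)²)=9.3941, C_1=10.0669: slack
cable 2: √((-8.5000)²+(0.0000)²)=8.5000, C_2=9.3903: slack
cable 3: √((-3.5000)²+(-4.0000)²)=5.3151, C_3=5.3150: taut

1, 2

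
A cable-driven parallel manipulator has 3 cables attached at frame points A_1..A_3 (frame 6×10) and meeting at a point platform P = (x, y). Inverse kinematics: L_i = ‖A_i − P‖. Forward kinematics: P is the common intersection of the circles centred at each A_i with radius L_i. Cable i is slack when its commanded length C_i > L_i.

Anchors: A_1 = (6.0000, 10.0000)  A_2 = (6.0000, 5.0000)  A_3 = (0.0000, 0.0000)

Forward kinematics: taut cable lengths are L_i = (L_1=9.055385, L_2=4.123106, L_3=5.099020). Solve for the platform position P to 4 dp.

expand ‖A_i−P‖²=L_i² and subtract eq 1 (q_i ≔ ‖A_i‖²−L_i²)
q_1 = 36.0000+100.0000−82.0000 = 54.0000
eq1−eq2 → [0.0000  10.0000]·P = 10.0000
eq1−eq3 → [12.0000  20.0000]·P = 80.0000
2×2 solve → P = (5.0000, 1.0000)

(5.0000, 1.0000)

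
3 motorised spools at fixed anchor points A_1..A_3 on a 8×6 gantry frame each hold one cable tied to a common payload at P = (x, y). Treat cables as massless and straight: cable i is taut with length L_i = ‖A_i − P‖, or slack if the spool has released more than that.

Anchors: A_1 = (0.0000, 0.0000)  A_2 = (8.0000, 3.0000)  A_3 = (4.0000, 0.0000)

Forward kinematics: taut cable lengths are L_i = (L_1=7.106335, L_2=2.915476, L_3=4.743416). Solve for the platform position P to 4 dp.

expand ‖A_i−P‖²=L_i² and subtract eq 1 (k_i ≔ ‖A_i‖²−L_i²)
k_1 = 0.0000+0.0000−50.5000 = -50.5000
eq1−eq2 → [-16.0000  -6.0000]·P = -115.0000
eq1−eq3 → [-8.0000  0.0000]·P = -44.0000
2×2 solve → P = (5.5000, 4.5000)

(5.5000, 4.5000)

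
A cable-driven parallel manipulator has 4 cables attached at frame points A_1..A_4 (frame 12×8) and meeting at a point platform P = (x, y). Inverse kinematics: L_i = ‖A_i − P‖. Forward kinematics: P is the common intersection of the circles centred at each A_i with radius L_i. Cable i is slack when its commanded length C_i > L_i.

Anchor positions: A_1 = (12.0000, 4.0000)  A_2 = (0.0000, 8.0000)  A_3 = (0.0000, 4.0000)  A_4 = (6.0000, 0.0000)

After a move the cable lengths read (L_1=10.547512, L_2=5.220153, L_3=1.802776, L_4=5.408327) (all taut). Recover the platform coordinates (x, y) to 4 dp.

each cable: (A_i−P)·(A_i−P) = L_i²; let c_i = ‖A_i‖²−L_i²
c_1 = 144.0000+16.0000−111.2500 = 48.7500
row 1: 24.0000x − 8.0000y = 12.0000  (c_2=36.7500)
row 2: 24.0000x + 0.0000y = 36.0000  (c_3=12.7500)
row 3: 12.0000x + 8.0000y = 42.0000  (c_4=6.7500)
Cramer on rows 1–2 → x = 1.5000, y = 3.0000
check cable 4: ‖A_4−P‖² = 29.2500 ≈ L_4² = 29.2500 ✓

(1.5000, 3.0000)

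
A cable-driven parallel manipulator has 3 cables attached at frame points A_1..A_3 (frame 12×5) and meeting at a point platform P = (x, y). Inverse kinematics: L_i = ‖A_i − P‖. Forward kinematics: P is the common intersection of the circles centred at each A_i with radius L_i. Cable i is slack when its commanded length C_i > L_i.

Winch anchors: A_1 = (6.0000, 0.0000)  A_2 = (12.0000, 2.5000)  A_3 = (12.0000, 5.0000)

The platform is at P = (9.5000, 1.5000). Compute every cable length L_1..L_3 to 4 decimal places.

(3.8079, 2.6926, 4.3012)

cable 1: Δx=-3.5000, Δy=-1.5000; L_1 = √(Δx²+Δy²) = 3.8079
cable 2: Δx=2.5000, Δy=1.0000; L_2 = √(Δx²+Δy²) = 2.6926
cable 3: Δx=2.5000, Δy=3.5000; L_3 = √(Δx²+Δy²) = 4.3012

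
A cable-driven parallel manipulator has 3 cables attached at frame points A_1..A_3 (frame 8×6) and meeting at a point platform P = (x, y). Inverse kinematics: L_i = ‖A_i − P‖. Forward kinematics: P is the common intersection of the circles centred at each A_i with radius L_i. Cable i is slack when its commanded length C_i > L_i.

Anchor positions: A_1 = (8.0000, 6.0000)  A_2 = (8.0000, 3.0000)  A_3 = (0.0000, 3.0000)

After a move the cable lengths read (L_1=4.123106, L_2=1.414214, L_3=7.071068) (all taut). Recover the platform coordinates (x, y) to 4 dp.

(7.0000, 2.0000)

expand ‖A_i−P‖²=L_i² and subtract eq 1 (c_i ≔ ‖A_i‖²−L_i²)
c_1 = 64.0000+36.0000−17.0000 = 83.0000
eq1−eq2 → [0.0000  6.0000]·P = 12.0000
eq1−eq3 → [16.0000  6.0000]·P = 124.0000
2×2 solve → P = (7.0000, 2.0000)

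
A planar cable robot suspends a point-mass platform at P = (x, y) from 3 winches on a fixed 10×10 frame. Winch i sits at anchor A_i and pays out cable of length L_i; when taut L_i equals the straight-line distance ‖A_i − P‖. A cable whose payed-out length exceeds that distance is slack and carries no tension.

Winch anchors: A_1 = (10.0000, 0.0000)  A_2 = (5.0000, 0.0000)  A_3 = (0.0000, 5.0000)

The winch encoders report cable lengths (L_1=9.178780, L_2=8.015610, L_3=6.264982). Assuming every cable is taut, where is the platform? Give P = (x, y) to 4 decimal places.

expand ‖A_i−P‖²=L_i² and subtract eq 1 (c_i ≔ ‖A_i‖²−L_i²)
c_1 = 100.0000+0.0000−84.2500 = 15.7500
eq1−eq2 → [10.0000  0.0000]·P = 55.0000
eq1−eq3 → [20.0000  -10.0000]·P = 30.0000
2×2 solve → P = (5.5000, 8.0000)

(5.5000, 8.0000)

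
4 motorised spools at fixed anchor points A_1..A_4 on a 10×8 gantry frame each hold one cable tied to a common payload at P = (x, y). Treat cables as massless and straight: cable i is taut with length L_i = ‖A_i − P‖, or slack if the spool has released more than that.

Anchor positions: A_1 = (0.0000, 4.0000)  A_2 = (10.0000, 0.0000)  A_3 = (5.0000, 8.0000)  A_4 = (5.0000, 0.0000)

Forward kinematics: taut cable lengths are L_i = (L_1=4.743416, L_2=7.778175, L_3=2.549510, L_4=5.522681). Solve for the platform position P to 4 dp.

(4.5000, 5.5000)

circle eqns → linear via eq_j − eq_1; set q_j = A_j·A_j − L_j²
q_1 = 0.0000+16.0000−22.5000 = -6.5000
-20.0000·x + 8.0000·y = q_1−q_2 = -46.0000
-10.0000·x − 8.0000·y = q_1−q_3 = -89.0000
-10.0000·x + 8.0000·y = q_1−q_4 = -1.0000
solve first two rows → x=4.5000, y=5.5000
check cable 4: ‖A_4−P‖² = 30.5000 ≈ L_4² = 30.5000 ✓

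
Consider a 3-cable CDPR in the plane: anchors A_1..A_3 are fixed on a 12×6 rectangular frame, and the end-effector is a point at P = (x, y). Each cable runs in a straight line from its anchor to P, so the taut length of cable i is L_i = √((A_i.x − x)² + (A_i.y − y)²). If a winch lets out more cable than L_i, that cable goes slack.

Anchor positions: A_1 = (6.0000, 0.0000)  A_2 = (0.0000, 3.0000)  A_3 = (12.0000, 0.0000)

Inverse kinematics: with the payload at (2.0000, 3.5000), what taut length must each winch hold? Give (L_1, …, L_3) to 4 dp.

L_1 = √((6.0000−2.0000)² + (0.0000−3.5000)²) = 5.3151
L_2 = √((0.0000−2.0000)² + (3.0000−3.5000)²) = 2.0616
L_3 = √((12.0000−2.0000)² + (0.0000−3.5000)²) = 10.5948

(5.3151, 2.0616, 10.5948)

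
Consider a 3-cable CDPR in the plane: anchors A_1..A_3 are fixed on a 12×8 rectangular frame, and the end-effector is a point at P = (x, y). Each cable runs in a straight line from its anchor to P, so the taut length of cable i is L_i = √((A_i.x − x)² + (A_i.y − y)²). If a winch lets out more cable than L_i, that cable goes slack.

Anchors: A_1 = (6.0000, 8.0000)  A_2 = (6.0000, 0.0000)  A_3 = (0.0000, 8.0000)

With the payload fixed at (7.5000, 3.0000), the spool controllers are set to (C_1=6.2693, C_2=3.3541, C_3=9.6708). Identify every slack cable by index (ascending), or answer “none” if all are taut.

1, 3

cable 1: √((-1.5000)²+(5.0000)²)=5.2202, C_1=6.2693: slack
cable 2: √((-1.5000)²+(-3.0000)²)=3.3541, C_2=3.3541: taut
cable 3: √((-7.5000)²+(5.0000)²)=9.0139, C_3=9.6708: slack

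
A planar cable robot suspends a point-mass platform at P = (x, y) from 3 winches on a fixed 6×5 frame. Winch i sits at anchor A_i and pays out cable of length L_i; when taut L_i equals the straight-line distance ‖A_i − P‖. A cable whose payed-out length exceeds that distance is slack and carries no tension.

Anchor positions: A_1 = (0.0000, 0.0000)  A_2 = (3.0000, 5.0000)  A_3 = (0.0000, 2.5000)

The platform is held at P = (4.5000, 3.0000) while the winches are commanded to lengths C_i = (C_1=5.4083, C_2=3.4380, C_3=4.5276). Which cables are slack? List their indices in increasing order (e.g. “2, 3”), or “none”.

i=1: geometric 5.4083 vs commanded 5.4083 ⇒ taut
i=2: geometric 2.5000 vs commanded 3.4380 ⇒ slack
i=3: geometric 4.5277 vs commanded 4.5276 ⇒ taut

2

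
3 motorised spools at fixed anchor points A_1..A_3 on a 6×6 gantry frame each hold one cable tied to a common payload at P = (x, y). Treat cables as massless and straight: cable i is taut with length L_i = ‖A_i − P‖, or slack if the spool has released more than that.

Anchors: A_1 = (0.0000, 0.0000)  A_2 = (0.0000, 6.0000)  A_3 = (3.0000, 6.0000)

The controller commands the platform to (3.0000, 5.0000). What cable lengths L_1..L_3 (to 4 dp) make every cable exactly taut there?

cable 1: Δx=-3.0000, Δy=-5.0000; L_1 = √(Δx²+Δy²) = 5.8310
cable 2: Δx=-3.0000, Δy=1.0000; L_2 = √(Δx²+Δy²) = 3.1623
cable 3: Δx=0.0000, Δy=1.0000; L_3 = √(Δx²+Δy²) = 1.0000

(5.8310, 3.1623, 1.0000)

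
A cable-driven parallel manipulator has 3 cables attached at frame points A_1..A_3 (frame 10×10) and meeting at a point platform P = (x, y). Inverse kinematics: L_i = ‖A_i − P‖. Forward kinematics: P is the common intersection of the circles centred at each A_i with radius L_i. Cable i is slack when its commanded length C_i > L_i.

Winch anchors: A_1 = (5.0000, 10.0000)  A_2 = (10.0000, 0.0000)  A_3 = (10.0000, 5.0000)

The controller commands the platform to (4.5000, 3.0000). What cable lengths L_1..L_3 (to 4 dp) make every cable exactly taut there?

(7.0178, 6.2650, 5.8523)

cable 1: Δx=0.5000, Δy=7.0000; L_1 = √(Δx²+Δy²) = 7.0178
cable 2: Δx=5.5000, Δy=-3.0000; L_2 = √(Δx²+Δy²) = 6.2650
cable 3: Δx=5.5000, Δy=2.0000; L_3 = √(Δx²+Δy²) = 5.8523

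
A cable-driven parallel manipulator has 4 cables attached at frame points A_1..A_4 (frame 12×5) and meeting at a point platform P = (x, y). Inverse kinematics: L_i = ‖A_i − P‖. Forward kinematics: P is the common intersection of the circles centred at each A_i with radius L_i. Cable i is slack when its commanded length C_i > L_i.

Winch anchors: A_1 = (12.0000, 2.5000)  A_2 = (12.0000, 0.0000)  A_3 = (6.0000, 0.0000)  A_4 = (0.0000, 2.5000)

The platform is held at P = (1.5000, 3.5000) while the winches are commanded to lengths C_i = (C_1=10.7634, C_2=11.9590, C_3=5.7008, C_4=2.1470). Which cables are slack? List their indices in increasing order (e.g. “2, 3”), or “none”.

i=1: geometric 10.5475 vs commanded 10.7634 ⇒ slack
i=2: geometric 11.0680 vs commanded 11.9590 ⇒ slack
i=3: geometric 5.7009 vs commanded 5.7008 ⇒ taut
i=4: geometric 1.8028 vs commanded 2.1470 ⇒ slack

1, 2, 4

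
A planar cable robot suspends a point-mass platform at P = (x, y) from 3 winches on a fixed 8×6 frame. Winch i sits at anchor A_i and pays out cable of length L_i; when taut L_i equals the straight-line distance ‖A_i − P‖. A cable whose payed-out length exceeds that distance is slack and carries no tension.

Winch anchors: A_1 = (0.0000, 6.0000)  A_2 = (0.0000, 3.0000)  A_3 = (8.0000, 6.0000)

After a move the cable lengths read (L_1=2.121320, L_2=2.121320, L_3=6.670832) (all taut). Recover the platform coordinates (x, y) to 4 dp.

(1.5000, 4.5000)

expand ‖A_i−P‖²=L_i² and subtract eq 1 (k_i ≔ ‖A_i‖²−L_i²)
k_1 = 0.0000+36.0000−4.5000 = 31.5000
eq1−eq2 → [0.0000  6.0000]·P = 27.0000
eq1−eq3 → [-16.0000  0.0000]·P = -24.0000
2×2 solve → P = (1.5000, 4.5000)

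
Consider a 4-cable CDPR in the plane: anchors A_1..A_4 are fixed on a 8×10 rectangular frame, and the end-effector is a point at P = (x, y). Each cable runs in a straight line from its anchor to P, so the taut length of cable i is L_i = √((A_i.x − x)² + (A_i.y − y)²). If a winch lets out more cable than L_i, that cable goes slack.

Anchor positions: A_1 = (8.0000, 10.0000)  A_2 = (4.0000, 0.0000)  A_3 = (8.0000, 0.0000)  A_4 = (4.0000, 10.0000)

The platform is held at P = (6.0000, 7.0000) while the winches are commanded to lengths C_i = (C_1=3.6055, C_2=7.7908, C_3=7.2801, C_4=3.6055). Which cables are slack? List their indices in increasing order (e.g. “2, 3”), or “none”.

cable 1: L_1 = ‖A_1−P‖ = 3.6056;  C_1 = 3.6055 → taut
cable 2: L_2 = ‖A_2−P‖ = 7.2801;  C_2 = 7.7908 → slack
cable 3: L_3 = ‖A_3−P‖ = 7.2801;  C_3 = 7.2801 → taut
cable 4: L_4 = ‖A_4−P‖ = 3.6056;  C_4 = 3.6055 → taut

2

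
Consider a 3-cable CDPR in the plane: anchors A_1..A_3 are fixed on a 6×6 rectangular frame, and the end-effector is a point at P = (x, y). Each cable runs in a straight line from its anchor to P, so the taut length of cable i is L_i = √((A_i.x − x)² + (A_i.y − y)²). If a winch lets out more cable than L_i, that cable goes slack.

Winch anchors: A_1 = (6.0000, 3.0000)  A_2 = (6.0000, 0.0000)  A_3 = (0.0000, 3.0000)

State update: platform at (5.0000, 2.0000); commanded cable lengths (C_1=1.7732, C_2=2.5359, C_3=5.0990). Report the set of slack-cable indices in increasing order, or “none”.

1, 2

cable 1: √((1.0000)²+(1.0000)²)=1.4142, C_1=1.7732: slack
cable 2: √((1.0000)²+(-2.0000)²)=2.2361, C_2=2.5359: slack
cable 3: √((-5.0000)²+(1.0000)²)=5.0990, C_3=5.0990: taut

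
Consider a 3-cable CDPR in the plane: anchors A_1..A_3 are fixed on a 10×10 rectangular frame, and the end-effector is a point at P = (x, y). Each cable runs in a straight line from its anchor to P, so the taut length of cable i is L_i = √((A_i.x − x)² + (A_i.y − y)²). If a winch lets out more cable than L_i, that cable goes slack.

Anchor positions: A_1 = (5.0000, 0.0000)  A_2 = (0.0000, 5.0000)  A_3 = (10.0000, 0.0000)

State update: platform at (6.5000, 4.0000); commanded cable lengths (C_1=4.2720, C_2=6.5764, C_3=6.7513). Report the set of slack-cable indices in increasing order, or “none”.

3

cable 1: L_1 = ‖A_1−P‖ = 4.2720;  C_1 = 4.2720 → taut
cable 2: L_2 = ‖A_2−P‖ = 6.5765;  C_2 = 6.5764 → taut
cable 3: L_3 = ‖A_3−P‖ = 5.3151;  C_3 = 6.7513 → slack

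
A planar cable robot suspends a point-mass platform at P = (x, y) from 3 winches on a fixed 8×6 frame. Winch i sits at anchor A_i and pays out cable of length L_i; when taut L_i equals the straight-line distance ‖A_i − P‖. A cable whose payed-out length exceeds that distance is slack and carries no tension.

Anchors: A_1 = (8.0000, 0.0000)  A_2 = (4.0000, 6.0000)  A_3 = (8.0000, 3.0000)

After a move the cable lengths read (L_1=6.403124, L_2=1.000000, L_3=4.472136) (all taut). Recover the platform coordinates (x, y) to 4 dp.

(4.0000, 5.0000)

circle eqns → linear via eq_j − eq_1; set k_j = A_j·A_j − L_j²
k_1 = 64.0000+0.0000−41.0000 = 23.0000
8.0000·x − 12.0000·y = k_1−k_2 = -28.0000
0.0000·x − 6.0000·y = k_1−k_3 = -30.0000
solve first two rows → x=4.0000, y=5.0000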